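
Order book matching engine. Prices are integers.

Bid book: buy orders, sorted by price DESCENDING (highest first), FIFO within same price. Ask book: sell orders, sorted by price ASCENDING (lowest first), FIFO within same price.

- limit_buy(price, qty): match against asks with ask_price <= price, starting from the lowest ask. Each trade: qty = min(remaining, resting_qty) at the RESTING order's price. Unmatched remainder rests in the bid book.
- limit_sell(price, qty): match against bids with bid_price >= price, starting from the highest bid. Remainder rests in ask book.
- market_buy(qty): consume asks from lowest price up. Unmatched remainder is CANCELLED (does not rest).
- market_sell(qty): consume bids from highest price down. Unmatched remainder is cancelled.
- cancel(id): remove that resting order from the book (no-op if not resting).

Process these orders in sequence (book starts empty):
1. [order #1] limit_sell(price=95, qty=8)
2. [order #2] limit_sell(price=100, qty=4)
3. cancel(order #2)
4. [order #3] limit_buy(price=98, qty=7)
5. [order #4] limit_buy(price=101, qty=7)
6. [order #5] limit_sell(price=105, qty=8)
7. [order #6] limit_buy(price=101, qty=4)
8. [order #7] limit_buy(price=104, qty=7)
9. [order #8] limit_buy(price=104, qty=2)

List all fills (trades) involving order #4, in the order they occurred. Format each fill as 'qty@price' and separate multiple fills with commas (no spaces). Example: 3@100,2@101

Answer: 1@95

Derivation:
After op 1 [order #1] limit_sell(price=95, qty=8): fills=none; bids=[-] asks=[#1:8@95]
After op 2 [order #2] limit_sell(price=100, qty=4): fills=none; bids=[-] asks=[#1:8@95 #2:4@100]
After op 3 cancel(order #2): fills=none; bids=[-] asks=[#1:8@95]
After op 4 [order #3] limit_buy(price=98, qty=7): fills=#3x#1:7@95; bids=[-] asks=[#1:1@95]
After op 5 [order #4] limit_buy(price=101, qty=7): fills=#4x#1:1@95; bids=[#4:6@101] asks=[-]
After op 6 [order #5] limit_sell(price=105, qty=8): fills=none; bids=[#4:6@101] asks=[#5:8@105]
After op 7 [order #6] limit_buy(price=101, qty=4): fills=none; bids=[#4:6@101 #6:4@101] asks=[#5:8@105]
After op 8 [order #7] limit_buy(price=104, qty=7): fills=none; bids=[#7:7@104 #4:6@101 #6:4@101] asks=[#5:8@105]
After op 9 [order #8] limit_buy(price=104, qty=2): fills=none; bids=[#7:7@104 #8:2@104 #4:6@101 #6:4@101] asks=[#5:8@105]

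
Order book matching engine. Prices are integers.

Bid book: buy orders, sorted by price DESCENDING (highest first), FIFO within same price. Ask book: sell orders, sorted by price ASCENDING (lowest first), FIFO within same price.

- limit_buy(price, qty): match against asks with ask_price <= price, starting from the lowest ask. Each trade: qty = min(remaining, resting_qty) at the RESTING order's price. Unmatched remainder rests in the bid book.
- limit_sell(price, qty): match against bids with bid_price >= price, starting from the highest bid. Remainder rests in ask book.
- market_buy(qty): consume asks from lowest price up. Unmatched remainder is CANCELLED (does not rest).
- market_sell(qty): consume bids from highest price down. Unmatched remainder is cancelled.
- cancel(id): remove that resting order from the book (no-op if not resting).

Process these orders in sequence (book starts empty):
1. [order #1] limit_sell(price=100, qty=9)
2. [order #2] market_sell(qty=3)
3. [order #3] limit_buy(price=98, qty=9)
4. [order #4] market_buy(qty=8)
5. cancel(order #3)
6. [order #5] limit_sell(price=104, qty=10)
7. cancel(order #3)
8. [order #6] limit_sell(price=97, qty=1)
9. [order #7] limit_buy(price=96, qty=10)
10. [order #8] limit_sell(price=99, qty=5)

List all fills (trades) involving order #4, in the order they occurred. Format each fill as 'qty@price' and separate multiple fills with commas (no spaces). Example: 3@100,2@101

After op 1 [order #1] limit_sell(price=100, qty=9): fills=none; bids=[-] asks=[#1:9@100]
After op 2 [order #2] market_sell(qty=3): fills=none; bids=[-] asks=[#1:9@100]
After op 3 [order #3] limit_buy(price=98, qty=9): fills=none; bids=[#3:9@98] asks=[#1:9@100]
After op 4 [order #4] market_buy(qty=8): fills=#4x#1:8@100; bids=[#3:9@98] asks=[#1:1@100]
After op 5 cancel(order #3): fills=none; bids=[-] asks=[#1:1@100]
After op 6 [order #5] limit_sell(price=104, qty=10): fills=none; bids=[-] asks=[#1:1@100 #5:10@104]
After op 7 cancel(order #3): fills=none; bids=[-] asks=[#1:1@100 #5:10@104]
After op 8 [order #6] limit_sell(price=97, qty=1): fills=none; bids=[-] asks=[#6:1@97 #1:1@100 #5:10@104]
After op 9 [order #7] limit_buy(price=96, qty=10): fills=none; bids=[#7:10@96] asks=[#6:1@97 #1:1@100 #5:10@104]
After op 10 [order #8] limit_sell(price=99, qty=5): fills=none; bids=[#7:10@96] asks=[#6:1@97 #8:5@99 #1:1@100 #5:10@104]

Answer: 8@100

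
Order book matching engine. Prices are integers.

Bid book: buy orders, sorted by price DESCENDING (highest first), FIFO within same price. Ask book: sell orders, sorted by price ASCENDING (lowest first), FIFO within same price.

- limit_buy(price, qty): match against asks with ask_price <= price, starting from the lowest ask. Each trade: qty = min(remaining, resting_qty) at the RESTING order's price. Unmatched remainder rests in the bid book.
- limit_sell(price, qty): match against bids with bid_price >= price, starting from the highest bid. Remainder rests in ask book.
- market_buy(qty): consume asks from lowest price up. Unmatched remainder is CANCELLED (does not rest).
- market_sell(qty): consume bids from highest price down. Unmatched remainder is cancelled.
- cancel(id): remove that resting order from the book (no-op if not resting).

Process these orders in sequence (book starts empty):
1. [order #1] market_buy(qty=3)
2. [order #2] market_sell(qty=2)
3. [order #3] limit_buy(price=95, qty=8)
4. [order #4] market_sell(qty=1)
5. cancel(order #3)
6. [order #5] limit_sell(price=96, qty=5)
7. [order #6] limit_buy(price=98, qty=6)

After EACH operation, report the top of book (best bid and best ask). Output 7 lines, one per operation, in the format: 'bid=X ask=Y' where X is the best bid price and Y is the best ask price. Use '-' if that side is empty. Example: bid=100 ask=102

Answer: bid=- ask=-
bid=- ask=-
bid=95 ask=-
bid=95 ask=-
bid=- ask=-
bid=- ask=96
bid=98 ask=-

Derivation:
After op 1 [order #1] market_buy(qty=3): fills=none; bids=[-] asks=[-]
After op 2 [order #2] market_sell(qty=2): fills=none; bids=[-] asks=[-]
After op 3 [order #3] limit_buy(price=95, qty=8): fills=none; bids=[#3:8@95] asks=[-]
After op 4 [order #4] market_sell(qty=1): fills=#3x#4:1@95; bids=[#3:7@95] asks=[-]
After op 5 cancel(order #3): fills=none; bids=[-] asks=[-]
After op 6 [order #5] limit_sell(price=96, qty=5): fills=none; bids=[-] asks=[#5:5@96]
After op 7 [order #6] limit_buy(price=98, qty=6): fills=#6x#5:5@96; bids=[#6:1@98] asks=[-]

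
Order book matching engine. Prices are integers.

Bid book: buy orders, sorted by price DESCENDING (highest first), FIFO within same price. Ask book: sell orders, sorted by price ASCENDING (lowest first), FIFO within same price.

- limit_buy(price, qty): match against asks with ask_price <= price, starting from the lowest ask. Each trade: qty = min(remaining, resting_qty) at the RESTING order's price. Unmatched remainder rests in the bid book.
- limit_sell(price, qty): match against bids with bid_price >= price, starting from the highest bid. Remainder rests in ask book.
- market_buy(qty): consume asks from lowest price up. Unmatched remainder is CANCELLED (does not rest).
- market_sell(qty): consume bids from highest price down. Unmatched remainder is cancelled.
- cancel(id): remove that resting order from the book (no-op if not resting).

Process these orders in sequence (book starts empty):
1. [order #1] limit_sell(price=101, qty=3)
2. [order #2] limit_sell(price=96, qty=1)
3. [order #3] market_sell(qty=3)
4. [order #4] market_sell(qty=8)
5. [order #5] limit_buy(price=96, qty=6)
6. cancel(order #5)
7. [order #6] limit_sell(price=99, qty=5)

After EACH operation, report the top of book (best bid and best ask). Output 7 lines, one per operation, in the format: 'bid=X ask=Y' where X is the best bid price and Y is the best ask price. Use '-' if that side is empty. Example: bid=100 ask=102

After op 1 [order #1] limit_sell(price=101, qty=3): fills=none; bids=[-] asks=[#1:3@101]
After op 2 [order #2] limit_sell(price=96, qty=1): fills=none; bids=[-] asks=[#2:1@96 #1:3@101]
After op 3 [order #3] market_sell(qty=3): fills=none; bids=[-] asks=[#2:1@96 #1:3@101]
After op 4 [order #4] market_sell(qty=8): fills=none; bids=[-] asks=[#2:1@96 #1:3@101]
After op 5 [order #5] limit_buy(price=96, qty=6): fills=#5x#2:1@96; bids=[#5:5@96] asks=[#1:3@101]
After op 6 cancel(order #5): fills=none; bids=[-] asks=[#1:3@101]
After op 7 [order #6] limit_sell(price=99, qty=5): fills=none; bids=[-] asks=[#6:5@99 #1:3@101]

Answer: bid=- ask=101
bid=- ask=96
bid=- ask=96
bid=- ask=96
bid=96 ask=101
bid=- ask=101
bid=- ask=99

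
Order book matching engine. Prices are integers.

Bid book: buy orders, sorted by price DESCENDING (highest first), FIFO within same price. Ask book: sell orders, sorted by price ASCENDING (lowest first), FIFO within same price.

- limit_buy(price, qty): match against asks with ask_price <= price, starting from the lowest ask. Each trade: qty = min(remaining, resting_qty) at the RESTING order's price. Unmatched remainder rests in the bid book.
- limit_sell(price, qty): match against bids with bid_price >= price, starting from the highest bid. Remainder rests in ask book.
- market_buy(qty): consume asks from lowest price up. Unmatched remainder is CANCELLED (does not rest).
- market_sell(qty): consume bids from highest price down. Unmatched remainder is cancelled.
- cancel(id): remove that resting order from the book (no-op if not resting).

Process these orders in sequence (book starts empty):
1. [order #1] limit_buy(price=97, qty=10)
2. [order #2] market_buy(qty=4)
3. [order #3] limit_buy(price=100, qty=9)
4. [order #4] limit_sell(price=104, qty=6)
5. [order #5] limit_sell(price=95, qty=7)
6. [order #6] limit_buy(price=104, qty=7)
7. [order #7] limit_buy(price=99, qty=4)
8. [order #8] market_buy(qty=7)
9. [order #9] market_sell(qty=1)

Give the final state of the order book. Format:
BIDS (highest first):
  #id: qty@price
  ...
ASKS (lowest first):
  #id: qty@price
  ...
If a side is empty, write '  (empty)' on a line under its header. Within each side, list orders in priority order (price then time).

After op 1 [order #1] limit_buy(price=97, qty=10): fills=none; bids=[#1:10@97] asks=[-]
After op 2 [order #2] market_buy(qty=4): fills=none; bids=[#1:10@97] asks=[-]
After op 3 [order #3] limit_buy(price=100, qty=9): fills=none; bids=[#3:9@100 #1:10@97] asks=[-]
After op 4 [order #4] limit_sell(price=104, qty=6): fills=none; bids=[#3:9@100 #1:10@97] asks=[#4:6@104]
After op 5 [order #5] limit_sell(price=95, qty=7): fills=#3x#5:7@100; bids=[#3:2@100 #1:10@97] asks=[#4:6@104]
After op 6 [order #6] limit_buy(price=104, qty=7): fills=#6x#4:6@104; bids=[#6:1@104 #3:2@100 #1:10@97] asks=[-]
After op 7 [order #7] limit_buy(price=99, qty=4): fills=none; bids=[#6:1@104 #3:2@100 #7:4@99 #1:10@97] asks=[-]
After op 8 [order #8] market_buy(qty=7): fills=none; bids=[#6:1@104 #3:2@100 #7:4@99 #1:10@97] asks=[-]
After op 9 [order #9] market_sell(qty=1): fills=#6x#9:1@104; bids=[#3:2@100 #7:4@99 #1:10@97] asks=[-]

Answer: BIDS (highest first):
  #3: 2@100
  #7: 4@99
  #1: 10@97
ASKS (lowest first):
  (empty)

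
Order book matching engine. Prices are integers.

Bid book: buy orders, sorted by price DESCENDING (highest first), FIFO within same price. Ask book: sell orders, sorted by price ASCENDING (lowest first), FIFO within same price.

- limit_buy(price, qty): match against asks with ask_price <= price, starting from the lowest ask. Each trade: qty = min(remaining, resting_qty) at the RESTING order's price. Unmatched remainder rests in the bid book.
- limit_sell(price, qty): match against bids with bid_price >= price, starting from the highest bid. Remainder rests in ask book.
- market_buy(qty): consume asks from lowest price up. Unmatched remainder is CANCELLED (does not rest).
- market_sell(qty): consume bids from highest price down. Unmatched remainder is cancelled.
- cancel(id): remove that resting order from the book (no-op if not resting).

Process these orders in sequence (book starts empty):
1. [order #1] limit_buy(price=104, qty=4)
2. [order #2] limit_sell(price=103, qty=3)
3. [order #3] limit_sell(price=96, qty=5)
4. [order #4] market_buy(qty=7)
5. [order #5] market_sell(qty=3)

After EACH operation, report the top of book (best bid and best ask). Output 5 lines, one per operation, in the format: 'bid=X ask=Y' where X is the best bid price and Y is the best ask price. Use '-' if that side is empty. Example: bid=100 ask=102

After op 1 [order #1] limit_buy(price=104, qty=4): fills=none; bids=[#1:4@104] asks=[-]
After op 2 [order #2] limit_sell(price=103, qty=3): fills=#1x#2:3@104; bids=[#1:1@104] asks=[-]
After op 3 [order #3] limit_sell(price=96, qty=5): fills=#1x#3:1@104; bids=[-] asks=[#3:4@96]
After op 4 [order #4] market_buy(qty=7): fills=#4x#3:4@96; bids=[-] asks=[-]
After op 5 [order #5] market_sell(qty=3): fills=none; bids=[-] asks=[-]

Answer: bid=104 ask=-
bid=104 ask=-
bid=- ask=96
bid=- ask=-
bid=- ask=-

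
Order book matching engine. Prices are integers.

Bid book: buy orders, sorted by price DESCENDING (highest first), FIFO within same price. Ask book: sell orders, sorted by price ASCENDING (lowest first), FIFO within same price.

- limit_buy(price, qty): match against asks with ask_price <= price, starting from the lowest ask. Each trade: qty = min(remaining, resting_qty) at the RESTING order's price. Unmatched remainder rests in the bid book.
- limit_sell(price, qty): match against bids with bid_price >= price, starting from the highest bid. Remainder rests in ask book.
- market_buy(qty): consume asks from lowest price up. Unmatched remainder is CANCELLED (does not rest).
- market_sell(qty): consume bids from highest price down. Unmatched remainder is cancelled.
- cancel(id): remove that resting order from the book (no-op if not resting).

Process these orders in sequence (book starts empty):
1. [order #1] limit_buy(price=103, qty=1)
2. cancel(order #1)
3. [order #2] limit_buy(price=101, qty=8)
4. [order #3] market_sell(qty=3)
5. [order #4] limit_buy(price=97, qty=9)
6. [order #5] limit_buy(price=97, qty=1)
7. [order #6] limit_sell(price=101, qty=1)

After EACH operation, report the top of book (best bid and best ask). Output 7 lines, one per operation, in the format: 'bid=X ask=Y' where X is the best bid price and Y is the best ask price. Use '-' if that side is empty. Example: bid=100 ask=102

Answer: bid=103 ask=-
bid=- ask=-
bid=101 ask=-
bid=101 ask=-
bid=101 ask=-
bid=101 ask=-
bid=101 ask=-

Derivation:
After op 1 [order #1] limit_buy(price=103, qty=1): fills=none; bids=[#1:1@103] asks=[-]
After op 2 cancel(order #1): fills=none; bids=[-] asks=[-]
After op 3 [order #2] limit_buy(price=101, qty=8): fills=none; bids=[#2:8@101] asks=[-]
After op 4 [order #3] market_sell(qty=3): fills=#2x#3:3@101; bids=[#2:5@101] asks=[-]
After op 5 [order #4] limit_buy(price=97, qty=9): fills=none; bids=[#2:5@101 #4:9@97] asks=[-]
After op 6 [order #5] limit_buy(price=97, qty=1): fills=none; bids=[#2:5@101 #4:9@97 #5:1@97] asks=[-]
After op 7 [order #6] limit_sell(price=101, qty=1): fills=#2x#6:1@101; bids=[#2:4@101 #4:9@97 #5:1@97] asks=[-]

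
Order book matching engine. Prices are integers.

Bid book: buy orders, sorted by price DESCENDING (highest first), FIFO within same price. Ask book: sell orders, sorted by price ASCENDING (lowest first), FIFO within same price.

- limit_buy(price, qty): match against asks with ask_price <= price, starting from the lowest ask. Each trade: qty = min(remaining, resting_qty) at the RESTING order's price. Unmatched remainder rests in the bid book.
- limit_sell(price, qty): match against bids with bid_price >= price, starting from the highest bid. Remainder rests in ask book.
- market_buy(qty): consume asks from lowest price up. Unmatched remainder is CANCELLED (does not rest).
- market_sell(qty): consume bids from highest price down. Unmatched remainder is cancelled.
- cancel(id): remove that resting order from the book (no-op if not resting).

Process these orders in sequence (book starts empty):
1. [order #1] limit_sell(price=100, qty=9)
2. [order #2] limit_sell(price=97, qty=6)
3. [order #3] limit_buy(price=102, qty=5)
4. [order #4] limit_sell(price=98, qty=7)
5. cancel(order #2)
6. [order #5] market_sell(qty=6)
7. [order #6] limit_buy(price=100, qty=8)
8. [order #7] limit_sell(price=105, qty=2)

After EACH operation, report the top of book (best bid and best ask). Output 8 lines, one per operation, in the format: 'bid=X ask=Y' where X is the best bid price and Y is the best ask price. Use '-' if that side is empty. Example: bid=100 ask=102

Answer: bid=- ask=100
bid=- ask=97
bid=- ask=97
bid=- ask=97
bid=- ask=98
bid=- ask=98
bid=- ask=100
bid=- ask=100

Derivation:
After op 1 [order #1] limit_sell(price=100, qty=9): fills=none; bids=[-] asks=[#1:9@100]
After op 2 [order #2] limit_sell(price=97, qty=6): fills=none; bids=[-] asks=[#2:6@97 #1:9@100]
After op 3 [order #3] limit_buy(price=102, qty=5): fills=#3x#2:5@97; bids=[-] asks=[#2:1@97 #1:9@100]
After op 4 [order #4] limit_sell(price=98, qty=7): fills=none; bids=[-] asks=[#2:1@97 #4:7@98 #1:9@100]
After op 5 cancel(order #2): fills=none; bids=[-] asks=[#4:7@98 #1:9@100]
After op 6 [order #5] market_sell(qty=6): fills=none; bids=[-] asks=[#4:7@98 #1:9@100]
After op 7 [order #6] limit_buy(price=100, qty=8): fills=#6x#4:7@98 #6x#1:1@100; bids=[-] asks=[#1:8@100]
After op 8 [order #7] limit_sell(price=105, qty=2): fills=none; bids=[-] asks=[#1:8@100 #7:2@105]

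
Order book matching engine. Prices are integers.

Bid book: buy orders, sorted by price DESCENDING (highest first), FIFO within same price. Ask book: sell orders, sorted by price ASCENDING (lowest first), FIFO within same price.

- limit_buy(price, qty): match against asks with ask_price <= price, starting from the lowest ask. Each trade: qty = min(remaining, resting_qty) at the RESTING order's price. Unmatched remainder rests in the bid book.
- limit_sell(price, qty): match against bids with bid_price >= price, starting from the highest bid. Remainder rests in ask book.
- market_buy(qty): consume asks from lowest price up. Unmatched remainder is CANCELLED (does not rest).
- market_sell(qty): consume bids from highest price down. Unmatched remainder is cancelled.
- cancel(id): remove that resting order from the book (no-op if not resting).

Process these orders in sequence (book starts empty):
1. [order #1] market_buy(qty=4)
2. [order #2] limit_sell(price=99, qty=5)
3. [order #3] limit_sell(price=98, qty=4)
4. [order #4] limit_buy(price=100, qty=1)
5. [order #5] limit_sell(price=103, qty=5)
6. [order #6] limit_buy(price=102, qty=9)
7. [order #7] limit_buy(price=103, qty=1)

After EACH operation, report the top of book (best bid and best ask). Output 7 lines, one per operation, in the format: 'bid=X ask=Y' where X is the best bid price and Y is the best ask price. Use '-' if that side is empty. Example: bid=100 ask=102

Answer: bid=- ask=-
bid=- ask=99
bid=- ask=98
bid=- ask=98
bid=- ask=98
bid=102 ask=103
bid=102 ask=103

Derivation:
After op 1 [order #1] market_buy(qty=4): fills=none; bids=[-] asks=[-]
After op 2 [order #2] limit_sell(price=99, qty=5): fills=none; bids=[-] asks=[#2:5@99]
After op 3 [order #3] limit_sell(price=98, qty=4): fills=none; bids=[-] asks=[#3:4@98 #2:5@99]
After op 4 [order #4] limit_buy(price=100, qty=1): fills=#4x#3:1@98; bids=[-] asks=[#3:3@98 #2:5@99]
After op 5 [order #5] limit_sell(price=103, qty=5): fills=none; bids=[-] asks=[#3:3@98 #2:5@99 #5:5@103]
After op 6 [order #6] limit_buy(price=102, qty=9): fills=#6x#3:3@98 #6x#2:5@99; bids=[#6:1@102] asks=[#5:5@103]
After op 7 [order #7] limit_buy(price=103, qty=1): fills=#7x#5:1@103; bids=[#6:1@102] asks=[#5:4@103]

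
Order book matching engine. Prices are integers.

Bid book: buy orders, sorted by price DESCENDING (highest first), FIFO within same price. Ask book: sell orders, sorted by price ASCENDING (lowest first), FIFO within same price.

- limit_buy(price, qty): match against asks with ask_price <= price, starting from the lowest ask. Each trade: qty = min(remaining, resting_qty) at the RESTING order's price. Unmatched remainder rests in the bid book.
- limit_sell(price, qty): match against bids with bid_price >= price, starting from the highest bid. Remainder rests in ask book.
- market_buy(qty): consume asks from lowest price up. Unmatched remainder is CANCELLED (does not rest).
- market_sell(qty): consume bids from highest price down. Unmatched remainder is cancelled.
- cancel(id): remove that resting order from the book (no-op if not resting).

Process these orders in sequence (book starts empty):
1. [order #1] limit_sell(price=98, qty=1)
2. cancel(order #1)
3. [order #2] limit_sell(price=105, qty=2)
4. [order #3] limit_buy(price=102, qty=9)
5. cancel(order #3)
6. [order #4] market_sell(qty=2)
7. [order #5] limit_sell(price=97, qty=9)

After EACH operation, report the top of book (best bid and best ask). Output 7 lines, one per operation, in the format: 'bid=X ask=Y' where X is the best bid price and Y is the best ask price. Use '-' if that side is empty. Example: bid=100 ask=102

After op 1 [order #1] limit_sell(price=98, qty=1): fills=none; bids=[-] asks=[#1:1@98]
After op 2 cancel(order #1): fills=none; bids=[-] asks=[-]
After op 3 [order #2] limit_sell(price=105, qty=2): fills=none; bids=[-] asks=[#2:2@105]
After op 4 [order #3] limit_buy(price=102, qty=9): fills=none; bids=[#3:9@102] asks=[#2:2@105]
After op 5 cancel(order #3): fills=none; bids=[-] asks=[#2:2@105]
After op 6 [order #4] market_sell(qty=2): fills=none; bids=[-] asks=[#2:2@105]
After op 7 [order #5] limit_sell(price=97, qty=9): fills=none; bids=[-] asks=[#5:9@97 #2:2@105]

Answer: bid=- ask=98
bid=- ask=-
bid=- ask=105
bid=102 ask=105
bid=- ask=105
bid=- ask=105
bid=- ask=97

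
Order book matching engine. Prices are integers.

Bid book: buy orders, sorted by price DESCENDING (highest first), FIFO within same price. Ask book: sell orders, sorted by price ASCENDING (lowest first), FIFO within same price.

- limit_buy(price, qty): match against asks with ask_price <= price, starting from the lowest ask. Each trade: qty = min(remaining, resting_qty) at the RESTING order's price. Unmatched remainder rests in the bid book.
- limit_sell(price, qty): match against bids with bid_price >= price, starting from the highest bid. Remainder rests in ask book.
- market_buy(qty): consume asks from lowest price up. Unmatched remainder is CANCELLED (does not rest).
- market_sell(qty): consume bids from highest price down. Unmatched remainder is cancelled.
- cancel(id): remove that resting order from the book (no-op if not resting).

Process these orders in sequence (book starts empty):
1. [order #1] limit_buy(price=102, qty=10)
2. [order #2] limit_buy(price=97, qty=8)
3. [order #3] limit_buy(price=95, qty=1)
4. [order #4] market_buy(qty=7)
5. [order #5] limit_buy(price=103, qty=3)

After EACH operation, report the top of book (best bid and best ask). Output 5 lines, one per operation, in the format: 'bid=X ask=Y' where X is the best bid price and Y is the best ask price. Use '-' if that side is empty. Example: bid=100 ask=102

After op 1 [order #1] limit_buy(price=102, qty=10): fills=none; bids=[#1:10@102] asks=[-]
After op 2 [order #2] limit_buy(price=97, qty=8): fills=none; bids=[#1:10@102 #2:8@97] asks=[-]
After op 3 [order #3] limit_buy(price=95, qty=1): fills=none; bids=[#1:10@102 #2:8@97 #3:1@95] asks=[-]
After op 4 [order #4] market_buy(qty=7): fills=none; bids=[#1:10@102 #2:8@97 #3:1@95] asks=[-]
After op 5 [order #5] limit_buy(price=103, qty=3): fills=none; bids=[#5:3@103 #1:10@102 #2:8@97 #3:1@95] asks=[-]

Answer: bid=102 ask=-
bid=102 ask=-
bid=102 ask=-
bid=102 ask=-
bid=103 ask=-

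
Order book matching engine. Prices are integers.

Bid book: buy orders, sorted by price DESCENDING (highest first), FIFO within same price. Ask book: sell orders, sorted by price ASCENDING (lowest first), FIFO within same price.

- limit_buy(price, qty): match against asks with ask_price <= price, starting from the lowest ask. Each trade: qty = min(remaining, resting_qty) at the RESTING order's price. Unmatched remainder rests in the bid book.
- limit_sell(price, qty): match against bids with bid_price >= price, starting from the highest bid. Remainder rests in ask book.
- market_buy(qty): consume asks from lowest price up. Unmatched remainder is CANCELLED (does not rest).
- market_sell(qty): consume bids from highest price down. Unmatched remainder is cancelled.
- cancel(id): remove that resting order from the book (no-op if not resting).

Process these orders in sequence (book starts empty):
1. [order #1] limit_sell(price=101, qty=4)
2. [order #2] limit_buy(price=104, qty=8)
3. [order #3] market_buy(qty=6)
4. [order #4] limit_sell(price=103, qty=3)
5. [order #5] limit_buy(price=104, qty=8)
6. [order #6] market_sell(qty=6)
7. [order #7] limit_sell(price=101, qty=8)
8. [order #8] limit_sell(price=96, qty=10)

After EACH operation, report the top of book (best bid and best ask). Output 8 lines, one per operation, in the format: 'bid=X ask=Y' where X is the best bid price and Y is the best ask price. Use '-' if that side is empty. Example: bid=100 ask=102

Answer: bid=- ask=101
bid=104 ask=-
bid=104 ask=-
bid=104 ask=-
bid=104 ask=-
bid=104 ask=-
bid=- ask=101
bid=- ask=96

Derivation:
After op 1 [order #1] limit_sell(price=101, qty=4): fills=none; bids=[-] asks=[#1:4@101]
After op 2 [order #2] limit_buy(price=104, qty=8): fills=#2x#1:4@101; bids=[#2:4@104] asks=[-]
After op 3 [order #3] market_buy(qty=6): fills=none; bids=[#2:4@104] asks=[-]
After op 4 [order #4] limit_sell(price=103, qty=3): fills=#2x#4:3@104; bids=[#2:1@104] asks=[-]
After op 5 [order #5] limit_buy(price=104, qty=8): fills=none; bids=[#2:1@104 #5:8@104] asks=[-]
After op 6 [order #6] market_sell(qty=6): fills=#2x#6:1@104 #5x#6:5@104; bids=[#5:3@104] asks=[-]
After op 7 [order #7] limit_sell(price=101, qty=8): fills=#5x#7:3@104; bids=[-] asks=[#7:5@101]
After op 8 [order #8] limit_sell(price=96, qty=10): fills=none; bids=[-] asks=[#8:10@96 #7:5@101]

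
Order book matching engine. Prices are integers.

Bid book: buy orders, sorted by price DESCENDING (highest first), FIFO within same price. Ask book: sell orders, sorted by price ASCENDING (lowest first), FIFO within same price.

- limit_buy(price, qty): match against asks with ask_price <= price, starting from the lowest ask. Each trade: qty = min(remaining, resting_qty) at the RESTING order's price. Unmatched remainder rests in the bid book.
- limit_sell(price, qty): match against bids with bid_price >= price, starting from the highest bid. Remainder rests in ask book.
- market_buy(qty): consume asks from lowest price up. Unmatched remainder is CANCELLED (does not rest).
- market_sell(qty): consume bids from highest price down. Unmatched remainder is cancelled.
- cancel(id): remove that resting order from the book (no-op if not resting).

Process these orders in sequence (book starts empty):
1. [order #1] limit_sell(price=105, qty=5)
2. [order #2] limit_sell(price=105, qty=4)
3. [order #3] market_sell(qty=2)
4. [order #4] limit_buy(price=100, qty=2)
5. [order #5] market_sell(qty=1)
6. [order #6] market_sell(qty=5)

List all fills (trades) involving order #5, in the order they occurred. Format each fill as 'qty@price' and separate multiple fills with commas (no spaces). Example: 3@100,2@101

Answer: 1@100

Derivation:
After op 1 [order #1] limit_sell(price=105, qty=5): fills=none; bids=[-] asks=[#1:5@105]
After op 2 [order #2] limit_sell(price=105, qty=4): fills=none; bids=[-] asks=[#1:5@105 #2:4@105]
After op 3 [order #3] market_sell(qty=2): fills=none; bids=[-] asks=[#1:5@105 #2:4@105]
After op 4 [order #4] limit_buy(price=100, qty=2): fills=none; bids=[#4:2@100] asks=[#1:5@105 #2:4@105]
After op 5 [order #5] market_sell(qty=1): fills=#4x#5:1@100; bids=[#4:1@100] asks=[#1:5@105 #2:4@105]
After op 6 [order #6] market_sell(qty=5): fills=#4x#6:1@100; bids=[-] asks=[#1:5@105 #2:4@105]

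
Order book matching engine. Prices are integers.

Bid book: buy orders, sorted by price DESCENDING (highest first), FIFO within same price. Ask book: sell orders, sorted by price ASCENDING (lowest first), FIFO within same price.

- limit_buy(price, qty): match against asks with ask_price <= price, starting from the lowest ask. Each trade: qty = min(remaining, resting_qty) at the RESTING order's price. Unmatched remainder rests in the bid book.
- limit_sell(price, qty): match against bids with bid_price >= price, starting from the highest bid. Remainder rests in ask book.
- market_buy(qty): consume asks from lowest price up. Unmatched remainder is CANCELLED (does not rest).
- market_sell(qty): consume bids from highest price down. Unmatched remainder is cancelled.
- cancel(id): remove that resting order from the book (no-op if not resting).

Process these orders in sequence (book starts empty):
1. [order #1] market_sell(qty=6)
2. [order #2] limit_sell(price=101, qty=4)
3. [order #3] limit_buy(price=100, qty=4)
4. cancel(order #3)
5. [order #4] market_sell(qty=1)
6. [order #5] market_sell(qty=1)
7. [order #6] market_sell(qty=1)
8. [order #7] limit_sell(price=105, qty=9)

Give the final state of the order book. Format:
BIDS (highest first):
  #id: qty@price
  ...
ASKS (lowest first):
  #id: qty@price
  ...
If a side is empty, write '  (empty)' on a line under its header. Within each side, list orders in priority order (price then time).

Answer: BIDS (highest first):
  (empty)
ASKS (lowest first):
  #2: 4@101
  #7: 9@105

Derivation:
After op 1 [order #1] market_sell(qty=6): fills=none; bids=[-] asks=[-]
After op 2 [order #2] limit_sell(price=101, qty=4): fills=none; bids=[-] asks=[#2:4@101]
After op 3 [order #3] limit_buy(price=100, qty=4): fills=none; bids=[#3:4@100] asks=[#2:4@101]
After op 4 cancel(order #3): fills=none; bids=[-] asks=[#2:4@101]
After op 5 [order #4] market_sell(qty=1): fills=none; bids=[-] asks=[#2:4@101]
After op 6 [order #5] market_sell(qty=1): fills=none; bids=[-] asks=[#2:4@101]
After op 7 [order #6] market_sell(qty=1): fills=none; bids=[-] asks=[#2:4@101]
After op 8 [order #7] limit_sell(price=105, qty=9): fills=none; bids=[-] asks=[#2:4@101 #7:9@105]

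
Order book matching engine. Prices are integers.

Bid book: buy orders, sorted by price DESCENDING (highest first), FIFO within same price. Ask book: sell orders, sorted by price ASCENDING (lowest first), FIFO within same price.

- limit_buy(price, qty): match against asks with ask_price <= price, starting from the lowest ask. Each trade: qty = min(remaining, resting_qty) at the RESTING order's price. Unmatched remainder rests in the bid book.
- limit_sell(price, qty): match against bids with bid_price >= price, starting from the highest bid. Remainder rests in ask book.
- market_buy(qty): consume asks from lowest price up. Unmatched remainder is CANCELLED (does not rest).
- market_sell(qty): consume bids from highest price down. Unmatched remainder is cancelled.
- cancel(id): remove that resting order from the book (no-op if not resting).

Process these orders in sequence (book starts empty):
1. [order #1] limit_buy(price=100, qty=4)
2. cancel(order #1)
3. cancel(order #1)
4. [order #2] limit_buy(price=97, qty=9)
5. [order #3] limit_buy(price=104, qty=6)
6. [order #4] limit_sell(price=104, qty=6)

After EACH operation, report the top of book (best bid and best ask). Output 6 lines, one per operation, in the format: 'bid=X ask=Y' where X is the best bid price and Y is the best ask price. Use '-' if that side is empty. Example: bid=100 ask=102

Answer: bid=100 ask=-
bid=- ask=-
bid=- ask=-
bid=97 ask=-
bid=104 ask=-
bid=97 ask=-

Derivation:
After op 1 [order #1] limit_buy(price=100, qty=4): fills=none; bids=[#1:4@100] asks=[-]
After op 2 cancel(order #1): fills=none; bids=[-] asks=[-]
After op 3 cancel(order #1): fills=none; bids=[-] asks=[-]
After op 4 [order #2] limit_buy(price=97, qty=9): fills=none; bids=[#2:9@97] asks=[-]
After op 5 [order #3] limit_buy(price=104, qty=6): fills=none; bids=[#3:6@104 #2:9@97] asks=[-]
After op 6 [order #4] limit_sell(price=104, qty=6): fills=#3x#4:6@104; bids=[#2:9@97] asks=[-]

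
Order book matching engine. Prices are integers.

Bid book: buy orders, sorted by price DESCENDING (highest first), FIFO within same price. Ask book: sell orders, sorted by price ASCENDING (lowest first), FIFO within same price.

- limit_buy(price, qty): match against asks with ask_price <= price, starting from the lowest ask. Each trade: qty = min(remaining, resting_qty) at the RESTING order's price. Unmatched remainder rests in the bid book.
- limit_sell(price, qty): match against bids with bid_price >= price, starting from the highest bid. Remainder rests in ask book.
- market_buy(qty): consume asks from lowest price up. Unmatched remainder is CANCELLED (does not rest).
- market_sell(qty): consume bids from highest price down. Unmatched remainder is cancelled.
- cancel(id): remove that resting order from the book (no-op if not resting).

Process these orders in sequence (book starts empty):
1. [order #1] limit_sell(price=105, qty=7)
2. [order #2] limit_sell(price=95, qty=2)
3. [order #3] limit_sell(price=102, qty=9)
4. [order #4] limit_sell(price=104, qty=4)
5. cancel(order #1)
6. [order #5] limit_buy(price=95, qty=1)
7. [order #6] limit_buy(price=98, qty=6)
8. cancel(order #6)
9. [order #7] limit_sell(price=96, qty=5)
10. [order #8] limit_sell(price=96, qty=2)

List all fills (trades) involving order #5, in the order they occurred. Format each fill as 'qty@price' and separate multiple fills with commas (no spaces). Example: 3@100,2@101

After op 1 [order #1] limit_sell(price=105, qty=7): fills=none; bids=[-] asks=[#1:7@105]
After op 2 [order #2] limit_sell(price=95, qty=2): fills=none; bids=[-] asks=[#2:2@95 #1:7@105]
After op 3 [order #3] limit_sell(price=102, qty=9): fills=none; bids=[-] asks=[#2:2@95 #3:9@102 #1:7@105]
After op 4 [order #4] limit_sell(price=104, qty=4): fills=none; bids=[-] asks=[#2:2@95 #3:9@102 #4:4@104 #1:7@105]
After op 5 cancel(order #1): fills=none; bids=[-] asks=[#2:2@95 #3:9@102 #4:4@104]
After op 6 [order #5] limit_buy(price=95, qty=1): fills=#5x#2:1@95; bids=[-] asks=[#2:1@95 #3:9@102 #4:4@104]
After op 7 [order #6] limit_buy(price=98, qty=6): fills=#6x#2:1@95; bids=[#6:5@98] asks=[#3:9@102 #4:4@104]
After op 8 cancel(order #6): fills=none; bids=[-] asks=[#3:9@102 #4:4@104]
After op 9 [order #7] limit_sell(price=96, qty=5): fills=none; bids=[-] asks=[#7:5@96 #3:9@102 #4:4@104]
After op 10 [order #8] limit_sell(price=96, qty=2): fills=none; bids=[-] asks=[#7:5@96 #8:2@96 #3:9@102 #4:4@104]

Answer: 1@95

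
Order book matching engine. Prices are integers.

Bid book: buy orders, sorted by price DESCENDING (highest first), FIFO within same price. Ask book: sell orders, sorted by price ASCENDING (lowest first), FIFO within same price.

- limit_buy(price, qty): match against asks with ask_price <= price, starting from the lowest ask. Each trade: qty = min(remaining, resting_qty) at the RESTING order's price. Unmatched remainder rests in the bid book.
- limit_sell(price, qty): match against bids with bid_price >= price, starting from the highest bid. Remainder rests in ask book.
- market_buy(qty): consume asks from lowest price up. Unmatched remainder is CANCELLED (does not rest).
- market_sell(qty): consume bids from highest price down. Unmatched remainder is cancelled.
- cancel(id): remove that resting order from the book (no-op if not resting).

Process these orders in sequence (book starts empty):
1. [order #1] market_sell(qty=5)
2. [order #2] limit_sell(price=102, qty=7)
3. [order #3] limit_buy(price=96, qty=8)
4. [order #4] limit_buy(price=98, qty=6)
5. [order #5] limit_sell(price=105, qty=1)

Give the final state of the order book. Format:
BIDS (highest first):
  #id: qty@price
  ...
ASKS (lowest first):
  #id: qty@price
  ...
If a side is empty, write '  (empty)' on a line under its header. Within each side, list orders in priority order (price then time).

After op 1 [order #1] market_sell(qty=5): fills=none; bids=[-] asks=[-]
After op 2 [order #2] limit_sell(price=102, qty=7): fills=none; bids=[-] asks=[#2:7@102]
After op 3 [order #3] limit_buy(price=96, qty=8): fills=none; bids=[#3:8@96] asks=[#2:7@102]
After op 4 [order #4] limit_buy(price=98, qty=6): fills=none; bids=[#4:6@98 #3:8@96] asks=[#2:7@102]
After op 5 [order #5] limit_sell(price=105, qty=1): fills=none; bids=[#4:6@98 #3:8@96] asks=[#2:7@102 #5:1@105]

Answer: BIDS (highest first):
  #4: 6@98
  #3: 8@96
ASKS (lowest first):
  #2: 7@102
  #5: 1@105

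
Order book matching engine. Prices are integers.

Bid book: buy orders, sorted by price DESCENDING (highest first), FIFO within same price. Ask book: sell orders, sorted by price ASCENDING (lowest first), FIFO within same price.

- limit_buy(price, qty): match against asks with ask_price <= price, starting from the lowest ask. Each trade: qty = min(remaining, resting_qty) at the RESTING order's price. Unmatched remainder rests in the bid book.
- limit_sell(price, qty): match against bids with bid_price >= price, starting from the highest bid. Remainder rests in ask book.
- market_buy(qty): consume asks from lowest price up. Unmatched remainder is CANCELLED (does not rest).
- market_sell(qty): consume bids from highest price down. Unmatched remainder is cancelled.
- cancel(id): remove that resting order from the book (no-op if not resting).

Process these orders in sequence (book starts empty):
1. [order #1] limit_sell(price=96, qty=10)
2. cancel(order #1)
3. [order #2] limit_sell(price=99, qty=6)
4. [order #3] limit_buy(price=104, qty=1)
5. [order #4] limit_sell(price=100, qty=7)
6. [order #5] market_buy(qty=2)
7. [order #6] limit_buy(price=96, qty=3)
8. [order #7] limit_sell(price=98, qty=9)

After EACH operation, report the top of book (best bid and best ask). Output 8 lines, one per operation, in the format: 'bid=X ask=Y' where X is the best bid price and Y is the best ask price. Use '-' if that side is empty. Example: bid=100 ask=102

Answer: bid=- ask=96
bid=- ask=-
bid=- ask=99
bid=- ask=99
bid=- ask=99
bid=- ask=99
bid=96 ask=99
bid=96 ask=98

Derivation:
After op 1 [order #1] limit_sell(price=96, qty=10): fills=none; bids=[-] asks=[#1:10@96]
After op 2 cancel(order #1): fills=none; bids=[-] asks=[-]
After op 3 [order #2] limit_sell(price=99, qty=6): fills=none; bids=[-] asks=[#2:6@99]
After op 4 [order #3] limit_buy(price=104, qty=1): fills=#3x#2:1@99; bids=[-] asks=[#2:5@99]
After op 5 [order #4] limit_sell(price=100, qty=7): fills=none; bids=[-] asks=[#2:5@99 #4:7@100]
After op 6 [order #5] market_buy(qty=2): fills=#5x#2:2@99; bids=[-] asks=[#2:3@99 #4:7@100]
After op 7 [order #6] limit_buy(price=96, qty=3): fills=none; bids=[#6:3@96] asks=[#2:3@99 #4:7@100]
After op 8 [order #7] limit_sell(price=98, qty=9): fills=none; bids=[#6:3@96] asks=[#7:9@98 #2:3@99 #4:7@100]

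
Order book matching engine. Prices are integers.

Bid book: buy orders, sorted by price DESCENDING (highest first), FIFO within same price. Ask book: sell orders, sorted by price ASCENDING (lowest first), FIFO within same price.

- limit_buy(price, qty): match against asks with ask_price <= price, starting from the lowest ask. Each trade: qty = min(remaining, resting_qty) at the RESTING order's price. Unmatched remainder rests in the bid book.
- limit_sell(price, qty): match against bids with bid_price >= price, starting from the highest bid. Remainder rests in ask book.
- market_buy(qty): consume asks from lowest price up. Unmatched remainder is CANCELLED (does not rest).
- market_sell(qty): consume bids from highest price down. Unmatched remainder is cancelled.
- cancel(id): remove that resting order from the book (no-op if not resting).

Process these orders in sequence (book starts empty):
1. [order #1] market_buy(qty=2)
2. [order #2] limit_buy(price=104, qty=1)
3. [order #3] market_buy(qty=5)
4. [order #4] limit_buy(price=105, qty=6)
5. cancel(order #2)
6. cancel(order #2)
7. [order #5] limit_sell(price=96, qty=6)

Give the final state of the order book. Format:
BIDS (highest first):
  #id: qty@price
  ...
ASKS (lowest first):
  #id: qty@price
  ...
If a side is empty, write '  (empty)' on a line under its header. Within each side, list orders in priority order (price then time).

Answer: BIDS (highest first):
  (empty)
ASKS (lowest first):
  (empty)

Derivation:
After op 1 [order #1] market_buy(qty=2): fills=none; bids=[-] asks=[-]
After op 2 [order #2] limit_buy(price=104, qty=1): fills=none; bids=[#2:1@104] asks=[-]
After op 3 [order #3] market_buy(qty=5): fills=none; bids=[#2:1@104] asks=[-]
After op 4 [order #4] limit_buy(price=105, qty=6): fills=none; bids=[#4:6@105 #2:1@104] asks=[-]
After op 5 cancel(order #2): fills=none; bids=[#4:6@105] asks=[-]
After op 6 cancel(order #2): fills=none; bids=[#4:6@105] asks=[-]
After op 7 [order #5] limit_sell(price=96, qty=6): fills=#4x#5:6@105; bids=[-] asks=[-]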